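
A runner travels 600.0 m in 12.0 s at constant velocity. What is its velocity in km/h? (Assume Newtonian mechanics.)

v = d / t = 600.0 / 12.0 = 50.0 m/s
v = 50.0 m/s / 0.2777777777777778 = 180.0 km/h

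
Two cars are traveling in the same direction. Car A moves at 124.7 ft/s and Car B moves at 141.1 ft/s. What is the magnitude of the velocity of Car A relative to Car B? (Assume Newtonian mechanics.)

v_rel = |v_A - v_B| = |124.7 - 141.1| = 16.4 ft/s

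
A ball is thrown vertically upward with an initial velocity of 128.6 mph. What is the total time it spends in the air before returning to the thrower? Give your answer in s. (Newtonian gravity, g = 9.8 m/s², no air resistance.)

v₀ = 128.6 mph × 0.44704 = 57.4893 m/s
t_total = 2 × v₀ / g = 2 × 57.4893 / 9.8 = 11.73 s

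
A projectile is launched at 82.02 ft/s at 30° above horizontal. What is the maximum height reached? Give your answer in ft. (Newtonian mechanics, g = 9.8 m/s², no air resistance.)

v₀ = 82.02 ft/s × 0.3048 = 24.9997 m/s
H = v₀² × sin²(θ) / (2g) = 24.9997² × sin(30°)² / (2 × 9.8) = 624.985 × 0.25 / 19.6 = 7.97175 m
H = 7.97175 m / 0.3048 = 26.15 ft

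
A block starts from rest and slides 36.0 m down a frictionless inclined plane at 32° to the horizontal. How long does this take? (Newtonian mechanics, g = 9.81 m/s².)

a = g sin(θ) = 9.81 × sin(32°) = 5.1985 m/s²
t = √(2d/a) = √(2 × 36.0 / 5.1985) = 3.72 s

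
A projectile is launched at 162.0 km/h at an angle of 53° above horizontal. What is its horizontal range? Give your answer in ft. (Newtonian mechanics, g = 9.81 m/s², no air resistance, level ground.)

v₀ = 162.0 km/h × 0.2777777777777778 = 45.0 m/s
R = v₀² × sin(2θ) / g = 45.0² × sin(2 × 53°) / 9.81 = 2025.0 × 0.961262 / 9.81 = 198.426 m
R = 198.426 m / 0.3048 = 651.0 ft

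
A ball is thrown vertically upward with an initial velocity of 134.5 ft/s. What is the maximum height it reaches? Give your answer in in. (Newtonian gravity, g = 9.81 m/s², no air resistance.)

v₀ = 134.5 ft/s × 0.3048 = 40.9956 m/s
h_max = v₀² / (2g) = 40.9956² / (2 × 9.81) = 1680.64 / 19.62 = 85.6595 m
h_max = 85.6595 m / 0.0254 = 3372 in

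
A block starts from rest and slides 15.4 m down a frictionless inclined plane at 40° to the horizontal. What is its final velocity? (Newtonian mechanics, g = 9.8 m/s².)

a = g sin(θ) = 9.8 × sin(40°) = 6.2993 m/s²
v = √(2ad) = √(2 × 6.2993 × 15.4) = 13.93 m/s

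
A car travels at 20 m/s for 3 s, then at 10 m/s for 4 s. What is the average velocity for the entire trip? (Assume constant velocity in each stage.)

d₁ = v₁t₁ = 20 × 3 = 60 m
d₂ = v₂t₂ = 10 × 4 = 40 m
d_total = 100 m, t_total = 7 s
v_avg = d_total/t_total = 100/7 = 14.29 m/s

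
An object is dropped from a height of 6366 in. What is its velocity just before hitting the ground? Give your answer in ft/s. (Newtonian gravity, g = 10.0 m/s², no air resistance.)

h = 6366 in × 0.0254 = 161.696 m
v = √(2gh) = √(2 × 10.0 × 161.696) = 56.8676 m/s
v = 56.8676 m/s / 0.3048 = 186.6 ft/s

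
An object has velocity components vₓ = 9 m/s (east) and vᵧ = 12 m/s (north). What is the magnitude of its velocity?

|v| = √(vₓ² + vᵧ²) = √(9² + 12²) = √(225) = 15.0 m/s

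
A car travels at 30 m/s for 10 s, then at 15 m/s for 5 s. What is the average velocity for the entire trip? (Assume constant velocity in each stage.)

d₁ = v₁t₁ = 30 × 10 = 300 m
d₂ = v₂t₂ = 15 × 5 = 75 m
d_total = 375 m, t_total = 15 s
v_avg = d_total/t_total = 375/15 = 25.0 m/s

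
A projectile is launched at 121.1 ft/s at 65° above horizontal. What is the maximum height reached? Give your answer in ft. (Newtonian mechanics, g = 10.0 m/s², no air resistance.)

v₀ = 121.1 ft/s × 0.3048 = 36.9113 m/s
H = v₀² × sin²(θ) / (2g) = 36.9113² × sin(65°)² / (2 × 10.0) = 1362.44 × 0.821394 / 20.0 = 55.955 m
H = 55.955 m / 0.3048 = 183.6 ft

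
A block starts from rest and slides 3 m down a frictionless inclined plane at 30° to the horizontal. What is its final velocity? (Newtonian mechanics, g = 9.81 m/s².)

a = g sin(θ) = 9.81 × sin(30°) = 4.905 m/s²
v = √(2ad) = √(2 × 4.905 × 3) = 5.42 m/s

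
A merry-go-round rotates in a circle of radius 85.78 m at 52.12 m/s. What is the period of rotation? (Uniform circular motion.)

T = 2πr/v = 2π×85.78/52.12 = 10.34 s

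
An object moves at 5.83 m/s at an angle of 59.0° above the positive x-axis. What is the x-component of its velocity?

vₓ = v cos(θ) = 5.83 × cos(59.0°) = 3.0 m/s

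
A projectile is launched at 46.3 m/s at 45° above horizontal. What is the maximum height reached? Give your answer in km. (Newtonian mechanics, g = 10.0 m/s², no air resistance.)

H = v₀² × sin²(θ) / (2g) = 46.3² × sin(45°)² / (2 × 10.0) = 2143.69 × 0.5 / 20.0 = 53.5922 m
H = 53.5922 m / 1000.0 = 0.05359 km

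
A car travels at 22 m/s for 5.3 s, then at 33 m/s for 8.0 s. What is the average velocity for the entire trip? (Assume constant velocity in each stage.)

d₁ = v₁t₁ = 22 × 5.3 = 116.6 m
d₂ = v₂t₂ = 33 × 8.0 = 264.0 m
d_total = 380.6 m, t_total = 13.3 s
v_avg = d_total/t_total = 380.6/13.3 = 28.62 m/s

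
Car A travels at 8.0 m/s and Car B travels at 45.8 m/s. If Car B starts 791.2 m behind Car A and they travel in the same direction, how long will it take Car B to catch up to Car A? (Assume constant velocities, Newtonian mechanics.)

Relative speed: v_rel = 45.8 - 8.0 = 37.8 m/s
Time to catch: t = d₀/v_rel = 791.2/37.8 = 20.93 s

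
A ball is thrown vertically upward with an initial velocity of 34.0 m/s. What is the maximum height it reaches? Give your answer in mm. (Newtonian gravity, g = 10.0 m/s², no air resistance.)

h_max = v₀² / (2g) = 34.0² / (2 × 10.0) = 1156.0 / 20.0 = 57.8 m
h_max = 57.8 m / 0.001 = 57800 mm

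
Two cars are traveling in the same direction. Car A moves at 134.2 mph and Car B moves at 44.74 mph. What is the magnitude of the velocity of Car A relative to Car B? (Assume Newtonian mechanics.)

v_rel = |v_A - v_B| = |134.2 - 44.74| = 89.46 mph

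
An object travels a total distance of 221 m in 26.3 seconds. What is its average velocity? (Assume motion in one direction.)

v_avg = Δd / Δt = 221 / 26.3 = 8.4 m/s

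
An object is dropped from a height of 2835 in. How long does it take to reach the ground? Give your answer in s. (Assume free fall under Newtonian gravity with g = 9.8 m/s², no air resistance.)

h = 2835 in × 0.0254 = 72.009 m
t = √(2h/g) = √(2 × 72.009 / 9.8) = 3.833 s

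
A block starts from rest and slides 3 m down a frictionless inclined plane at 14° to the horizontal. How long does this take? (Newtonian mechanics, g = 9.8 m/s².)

a = g sin(θ) = 9.8 × sin(14°) = 2.3708 m/s²
t = √(2d/a) = √(2 × 3 / 2.3708) = 1.59 s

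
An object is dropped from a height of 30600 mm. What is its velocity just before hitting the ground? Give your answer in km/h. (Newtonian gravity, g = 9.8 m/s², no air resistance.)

h = 30600 mm × 0.001 = 30.6 m
v = √(2gh) = √(2 × 9.8 × 30.6) = 24.49 m/s
v = 24.49 m/s / 0.2777777777777778 = 88.16 km/h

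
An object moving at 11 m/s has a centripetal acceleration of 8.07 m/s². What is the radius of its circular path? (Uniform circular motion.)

r = v²/a_c = 11²/8.07 = 14.99 m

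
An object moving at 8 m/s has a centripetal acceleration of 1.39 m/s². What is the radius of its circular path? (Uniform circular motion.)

r = v²/a_c = 8²/1.39 = 46.04 m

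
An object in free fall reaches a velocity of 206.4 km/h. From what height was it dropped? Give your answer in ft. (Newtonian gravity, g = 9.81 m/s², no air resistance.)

v = 206.4 km/h × 0.2777777777777778 = 57.3333 m/s
h = v² / (2g) = 57.3333² / (2 × 9.81) = 167.539 m
h = 167.539 m / 0.3048 = 549.7 ft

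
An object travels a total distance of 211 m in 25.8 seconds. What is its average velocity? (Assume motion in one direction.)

v_avg = Δd / Δt = 211 / 25.8 = 8.18 m/s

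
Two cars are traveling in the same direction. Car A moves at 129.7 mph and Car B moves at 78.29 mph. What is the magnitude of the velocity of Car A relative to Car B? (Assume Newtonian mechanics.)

v_rel = |v_A - v_B| = |129.7 - 78.29| = 51.41 mph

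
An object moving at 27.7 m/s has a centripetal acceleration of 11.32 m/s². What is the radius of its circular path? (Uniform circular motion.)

r = v²/a_c = 27.7²/11.32 = 67.78 m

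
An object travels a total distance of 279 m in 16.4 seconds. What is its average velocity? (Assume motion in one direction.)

v_avg = Δd / Δt = 279 / 16.4 = 17.01 m/s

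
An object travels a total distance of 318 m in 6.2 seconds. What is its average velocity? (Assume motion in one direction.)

v_avg = Δd / Δt = 318 / 6.2 = 51.29 m/s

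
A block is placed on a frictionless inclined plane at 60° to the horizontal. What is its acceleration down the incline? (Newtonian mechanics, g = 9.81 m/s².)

a = g sin(θ) = 9.81 × sin(60°) = 9.81 × 0.866 = 8.5 m/s²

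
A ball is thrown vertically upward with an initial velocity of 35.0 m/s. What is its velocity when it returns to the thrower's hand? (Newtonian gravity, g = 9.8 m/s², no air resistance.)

By conservation of energy (no air resistance), the ball returns to the throw height with the same speed as launch, but directed downward.
|v_ground| = v₀ = 35.0 m/s
v_ground = 35.0 m/s (downward)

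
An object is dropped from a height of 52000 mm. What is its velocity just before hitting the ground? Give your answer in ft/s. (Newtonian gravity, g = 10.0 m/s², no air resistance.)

h = 52000 mm × 0.001 = 52.0 m
v = √(2gh) = √(2 × 10.0 × 52.0) = 32.249 m/s
v = 32.249 m/s / 0.3048 = 105.8 ft/s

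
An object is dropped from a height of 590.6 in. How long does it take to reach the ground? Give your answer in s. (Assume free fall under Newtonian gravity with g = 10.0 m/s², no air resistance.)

h = 590.6 in × 0.0254 = 15.0012 m
t = √(2h/g) = √(2 × 15.0012 / 10.0) = 1.732 s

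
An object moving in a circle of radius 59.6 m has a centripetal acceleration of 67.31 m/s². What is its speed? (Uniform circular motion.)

v = √(a_c × r) = √(67.31 × 59.6) = 63.34 m/s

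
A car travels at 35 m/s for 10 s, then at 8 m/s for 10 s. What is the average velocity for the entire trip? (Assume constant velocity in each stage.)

d₁ = v₁t₁ = 35 × 10 = 350 m
d₂ = v₂t₂ = 8 × 10 = 80 m
d_total = 430 m, t_total = 20 s
v_avg = d_total/t_total = 430/20 = 21.5 m/s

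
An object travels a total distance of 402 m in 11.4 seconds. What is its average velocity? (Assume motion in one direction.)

v_avg = Δd / Δt = 402 / 11.4 = 35.26 m/s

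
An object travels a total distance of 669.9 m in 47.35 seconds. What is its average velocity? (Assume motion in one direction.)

v_avg = Δd / Δt = 669.9 / 47.35 = 14.15 m/s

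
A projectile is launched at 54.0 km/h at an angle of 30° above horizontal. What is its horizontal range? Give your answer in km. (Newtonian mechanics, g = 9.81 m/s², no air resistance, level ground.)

v₀ = 54.0 km/h × 0.2777777777777778 = 15.0 m/s
R = v₀² × sin(2θ) / g = 15.0² × sin(2 × 30°) / 9.81 = 225.0 × 0.866025 / 9.81 = 19.863 m
R = 19.863 m / 1000.0 = 0.01986 km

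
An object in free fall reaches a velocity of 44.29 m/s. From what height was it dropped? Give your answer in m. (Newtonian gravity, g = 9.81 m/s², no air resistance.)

h = v² / (2g) = 44.29² / (2 × 9.81) = 99.98 m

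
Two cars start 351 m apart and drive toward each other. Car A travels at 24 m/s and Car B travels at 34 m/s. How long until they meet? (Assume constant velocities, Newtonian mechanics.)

Combined speed: v_combined = 24 + 34 = 58 m/s
Time to meet: t = d/v_combined = 351/58 = 6.05 s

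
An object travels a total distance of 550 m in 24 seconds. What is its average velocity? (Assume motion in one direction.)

v_avg = Δd / Δt = 550 / 24 = 22.92 m/s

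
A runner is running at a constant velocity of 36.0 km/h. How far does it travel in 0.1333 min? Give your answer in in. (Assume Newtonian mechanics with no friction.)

v = 36.0 km/h × 0.2777777777777778 = 10.0 m/s
t = 0.1333 min × 60.0 = 7.998 s
d = v × t = 10.0 × 7.998 = 79.98 m
d = 79.98 m / 0.0254 = 3149 in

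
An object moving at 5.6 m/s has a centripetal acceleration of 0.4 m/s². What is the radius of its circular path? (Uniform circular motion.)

r = v²/a_c = 5.6²/0.4 = 78.4 m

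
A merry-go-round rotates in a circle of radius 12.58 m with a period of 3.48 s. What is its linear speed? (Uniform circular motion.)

v = 2πr/T = 2π×12.58/3.48 = 22.71 m/s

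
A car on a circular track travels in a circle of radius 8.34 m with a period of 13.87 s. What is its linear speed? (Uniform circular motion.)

v = 2πr/T = 2π×8.34/13.87 = 3.78 m/s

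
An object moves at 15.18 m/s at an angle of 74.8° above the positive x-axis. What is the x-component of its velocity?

vₓ = v cos(θ) = 15.18 × cos(74.8°) = 3.98 m/s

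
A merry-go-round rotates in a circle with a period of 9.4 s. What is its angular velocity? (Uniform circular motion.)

ω = 2π/T = 2π/9.4 = 0.6684 rad/s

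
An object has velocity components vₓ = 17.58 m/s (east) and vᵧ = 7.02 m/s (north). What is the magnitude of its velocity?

|v| = √(vₓ² + vᵧ²) = √(17.58² + 7.02²) = √(358.3368) = 18.93 m/s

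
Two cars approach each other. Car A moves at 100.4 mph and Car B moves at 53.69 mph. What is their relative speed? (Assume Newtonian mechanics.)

v_rel = v_A + v_B = 100.4 + 53.69 = 154.09 mph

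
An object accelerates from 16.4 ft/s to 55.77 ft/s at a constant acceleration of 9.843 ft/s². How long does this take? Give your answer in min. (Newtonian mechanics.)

v₀ = 16.4 ft/s × 0.3048 = 4.99872 m/s
v = 55.77 ft/s × 0.3048 = 16.9987 m/s
a = 9.843 ft/s² × 0.3048 = 3.00015 m/s²
t = (v - v₀) / a = (16.9987 - 4.99872) / 3.00015 = 3.99979 s
t = 3.99979 s / 60.0 = 0.06666 min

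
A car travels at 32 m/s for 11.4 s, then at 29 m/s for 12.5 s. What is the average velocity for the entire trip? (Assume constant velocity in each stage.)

d₁ = v₁t₁ = 32 × 11.4 = 364.8 m
d₂ = v₂t₂ = 29 × 12.5 = 362.5 m
d_total = 727.3 m, t_total = 23.9 s
v_avg = d_total/t_total = 727.3/23.9 = 30.43 m/s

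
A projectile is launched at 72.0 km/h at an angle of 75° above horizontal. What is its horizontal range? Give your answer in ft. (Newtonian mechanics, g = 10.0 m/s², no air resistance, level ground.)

v₀ = 72.0 km/h × 0.2777777777777778 = 20.0 m/s
R = v₀² × sin(2θ) / g = 20.0² × sin(2 × 75°) / 10.0 = 400.0 × 0.5 / 10.0 = 20.0 m
R = 20.0 m / 0.3048 = 65.62 ft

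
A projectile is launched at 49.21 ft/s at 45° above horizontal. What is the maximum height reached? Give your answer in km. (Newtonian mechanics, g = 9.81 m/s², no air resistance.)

v₀ = 49.21 ft/s × 0.3048 = 14.9992 m/s
H = v₀² × sin²(θ) / (2g) = 14.9992² × sin(45°)² / (2 × 9.81) = 224.976 × 0.5 / 19.62 = 5.73333 m
H = 5.73333 m / 1000.0 = 0.005733 km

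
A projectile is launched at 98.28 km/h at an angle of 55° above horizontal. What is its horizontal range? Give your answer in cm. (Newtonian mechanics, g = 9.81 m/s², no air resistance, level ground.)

v₀ = 98.28 km/h × 0.2777777777777778 = 27.3 m/s
R = v₀² × sin(2θ) / g = 27.3² × sin(2 × 55°) / 9.81 = 745.29 × 0.939693 / 9.81 = 71.3908 m
R = 71.3908 m / 0.01 = 7139 cm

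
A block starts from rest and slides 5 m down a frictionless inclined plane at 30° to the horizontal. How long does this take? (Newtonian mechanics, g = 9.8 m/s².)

a = g sin(θ) = 9.8 × sin(30°) = 4.9 m/s²
t = √(2d/a) = √(2 × 5 / 4.9) = 1.43 s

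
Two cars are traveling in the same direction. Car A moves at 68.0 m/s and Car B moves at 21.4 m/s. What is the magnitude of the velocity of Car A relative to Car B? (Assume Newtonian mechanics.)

v_rel = |v_A - v_B| = |68.0 - 21.4| = 46.6 m/s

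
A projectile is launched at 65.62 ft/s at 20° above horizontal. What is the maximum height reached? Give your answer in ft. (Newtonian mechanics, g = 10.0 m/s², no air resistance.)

v₀ = 65.62 ft/s × 0.3048 = 20.001 m/s
H = v₀² × sin²(θ) / (2g) = 20.001² × sin(20°)² / (2 × 10.0) = 400.04 × 0.116978 / 20.0 = 2.33979 m
H = 2.33979 m / 0.3048 = 7.676 ft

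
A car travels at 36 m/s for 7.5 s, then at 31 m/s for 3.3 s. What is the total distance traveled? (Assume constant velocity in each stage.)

d₁ = v₁t₁ = 36 × 7.5 = 270.0 m
d₂ = v₂t₂ = 31 × 3.3 = 102.3 m
d_total = 270.0 + 102.3 = 372.3 m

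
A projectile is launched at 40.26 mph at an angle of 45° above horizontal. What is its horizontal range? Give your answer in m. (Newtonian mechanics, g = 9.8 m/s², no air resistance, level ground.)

v₀ = 40.26 mph × 0.44704 = 17.9978 m/s
R = v₀² × sin(2θ) / g = 17.9978² × sin(2 × 45°) / 9.8 = 323.921 × 1.0 / 9.8 = 33.05 m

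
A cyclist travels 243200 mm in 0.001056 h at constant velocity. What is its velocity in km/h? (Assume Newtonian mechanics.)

d = 243200 mm × 0.001 = 243.2 m
t = 0.001056 h × 3600.0 = 3.8016 s
v = d / t = 243.2 / 3.8016 = 63.9731 m/s
v = 63.9731 m/s / 0.2777777777777778 = 230.3 km/h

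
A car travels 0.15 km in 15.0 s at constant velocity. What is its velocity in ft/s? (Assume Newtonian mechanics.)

d = 0.15 km × 1000.0 = 150.0 m
v = d / t = 150.0 / 15.0 = 10.0 m/s
v = 10.0 m/s / 0.3048 = 32.81 ft/s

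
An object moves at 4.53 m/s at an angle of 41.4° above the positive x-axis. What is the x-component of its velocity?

vₓ = v cos(θ) = 4.53 × cos(41.4°) = 3.4 m/s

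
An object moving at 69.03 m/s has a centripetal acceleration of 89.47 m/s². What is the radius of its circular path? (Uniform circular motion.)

r = v²/a_c = 69.03²/89.47 = 53.26 m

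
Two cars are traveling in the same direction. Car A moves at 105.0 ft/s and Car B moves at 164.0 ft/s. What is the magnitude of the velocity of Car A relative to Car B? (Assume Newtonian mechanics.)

v_rel = |v_A - v_B| = |105.0 - 164.0| = 59.0 ft/s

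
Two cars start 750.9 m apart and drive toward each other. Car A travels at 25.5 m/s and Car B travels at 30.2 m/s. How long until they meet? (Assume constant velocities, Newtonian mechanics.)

Combined speed: v_combined = 25.5 + 30.2 = 55.7 m/s
Time to meet: t = d/v_combined = 750.9/55.7 = 13.48 s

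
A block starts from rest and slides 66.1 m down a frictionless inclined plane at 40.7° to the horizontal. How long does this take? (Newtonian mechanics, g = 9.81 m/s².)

a = g sin(θ) = 9.81 × sin(40.7°) = 6.3971 m/s²
t = √(2d/a) = √(2 × 66.1 / 6.3971) = 4.55 s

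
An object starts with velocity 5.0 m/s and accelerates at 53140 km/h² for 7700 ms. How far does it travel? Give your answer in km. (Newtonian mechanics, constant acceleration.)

a = 53140 km/h² × 7.716049382716049e-05 = 4.10031 m/s²
t = 7700 ms × 0.001 = 7.7 s
d = v₀ × t + ½ × a × t² = 5.0 × 7.7 + 0.5 × 4.10031 × 7.7² = 160.054 m
d = 160.054 m / 1000.0 = 0.1601 km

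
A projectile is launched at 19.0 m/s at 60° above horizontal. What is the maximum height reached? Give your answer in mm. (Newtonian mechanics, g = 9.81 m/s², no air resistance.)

H = v₀² × sin²(θ) / (2g) = 19.0² × sin(60°)² / (2 × 9.81) = 361.0 × 0.75 / 19.62 = 13.7997 m
H = 13.7997 m / 0.001 = 13800 mm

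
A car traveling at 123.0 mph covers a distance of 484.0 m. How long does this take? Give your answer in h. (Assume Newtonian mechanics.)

v = 123.0 mph × 0.44704 = 54.9859 m/s
t = d / v = 484.0 / 54.9859 = 8.80226 s
t = 8.80226 s / 3600.0 = 0.002445 h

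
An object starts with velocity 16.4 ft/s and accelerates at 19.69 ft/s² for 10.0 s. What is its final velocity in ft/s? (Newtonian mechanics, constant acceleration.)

v₀ = 16.4 ft/s × 0.3048 = 4.99872 m/s
a = 19.69 ft/s² × 0.3048 = 6.00151 m/s²
v = v₀ + a × t = 4.99872 + 6.00151 × 10.0 = 65.0138 m/s
v = 65.0138 m/s / 0.3048 = 213.3 ft/s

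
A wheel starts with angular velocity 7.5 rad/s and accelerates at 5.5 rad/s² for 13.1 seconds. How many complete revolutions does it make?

θ = ω₀t + ½αt² = 7.5×13.1 + ½×5.5×13.1² = 570.1775 rad
Total revolutions = θ/(2π) = 570.1775/(2π) = 90.75
Complete revolutions = ⌊90.75⌋ = 90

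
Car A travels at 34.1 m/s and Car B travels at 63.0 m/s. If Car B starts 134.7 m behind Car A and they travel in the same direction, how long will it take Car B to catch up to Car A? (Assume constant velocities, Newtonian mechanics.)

Relative speed: v_rel = 63.0 - 34.1 = 28.9 m/s
Time to catch: t = d₀/v_rel = 134.7/28.9 = 4.66 s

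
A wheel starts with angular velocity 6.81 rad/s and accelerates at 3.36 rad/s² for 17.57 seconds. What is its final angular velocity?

ω = ω₀ + αt = 6.81 + 3.36 × 17.57 = 65.85 rad/s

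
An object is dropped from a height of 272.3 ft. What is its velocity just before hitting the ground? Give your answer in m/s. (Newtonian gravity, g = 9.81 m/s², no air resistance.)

h = 272.3 ft × 0.3048 = 82.997 m
v = √(2gh) = √(2 × 9.81 × 82.997) = 40.35 m/s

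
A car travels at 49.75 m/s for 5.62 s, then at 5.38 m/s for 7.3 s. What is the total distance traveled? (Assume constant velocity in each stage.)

d₁ = v₁t₁ = 49.75 × 5.62 = 279.595 m
d₂ = v₂t₂ = 5.38 × 7.3 = 39.274 m
d_total = 279.595 + 39.274 = 318.87 m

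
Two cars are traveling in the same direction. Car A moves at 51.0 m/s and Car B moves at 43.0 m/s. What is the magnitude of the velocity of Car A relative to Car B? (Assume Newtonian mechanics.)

v_rel = |v_A - v_B| = |51.0 - 43.0| = 8.0 m/s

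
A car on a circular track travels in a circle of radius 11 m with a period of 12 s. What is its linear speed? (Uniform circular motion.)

v = 2πr/T = 2π×11/12 = 5.76 m/s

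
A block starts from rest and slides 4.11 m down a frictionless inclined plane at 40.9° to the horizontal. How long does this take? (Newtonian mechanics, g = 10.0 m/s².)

a = g sin(θ) = 10.0 × sin(40.9°) = 6.5474 m/s²
t = √(2d/a) = √(2 × 4.11 / 6.5474) = 1.12 s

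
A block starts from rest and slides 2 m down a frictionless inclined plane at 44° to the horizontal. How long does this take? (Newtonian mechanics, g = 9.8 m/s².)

a = g sin(θ) = 9.8 × sin(44°) = 6.8077 m/s²
t = √(2d/a) = √(2 × 2 / 6.8077) = 0.77 s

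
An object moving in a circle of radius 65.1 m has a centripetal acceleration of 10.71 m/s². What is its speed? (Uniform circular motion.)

v = √(a_c × r) = √(10.71 × 65.1) = 26.4 m/s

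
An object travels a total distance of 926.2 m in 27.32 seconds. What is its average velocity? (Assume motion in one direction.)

v_avg = Δd / Δt = 926.2 / 27.32 = 33.9 m/s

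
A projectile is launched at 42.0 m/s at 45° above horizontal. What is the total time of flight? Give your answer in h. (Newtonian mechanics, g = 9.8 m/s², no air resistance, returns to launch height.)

T = 2 × v₀ × sin(θ) / g = 2 × 42.0 × sin(45°) / 9.8 = 2 × 42.0 × 0.707107 / 9.8 = 6.06092 s
T = 6.06092 s / 3600.0 = 0.001684 h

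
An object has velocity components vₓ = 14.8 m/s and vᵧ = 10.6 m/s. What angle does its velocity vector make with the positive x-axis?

θ = arctan(vᵧ/vₓ) = arctan(10.6/14.8) = 35.61°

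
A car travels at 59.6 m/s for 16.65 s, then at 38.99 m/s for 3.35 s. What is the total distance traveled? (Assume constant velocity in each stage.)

d₁ = v₁t₁ = 59.6 × 16.65 = 992.34 m
d₂ = v₂t₂ = 38.99 × 3.35 = 130.6165 m
d_total = 992.34 + 130.6165 = 1122.96 m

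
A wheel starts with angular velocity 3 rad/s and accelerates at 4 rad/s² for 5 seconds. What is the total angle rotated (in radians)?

θ = ω₀t + ½αt² = 3×5 + ½×4×5² = 65.0 rad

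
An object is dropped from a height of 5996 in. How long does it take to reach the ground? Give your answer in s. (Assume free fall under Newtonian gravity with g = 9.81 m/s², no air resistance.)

h = 5996 in × 0.0254 = 152.298 m
t = √(2h/g) = √(2 × 152.298 / 9.81) = 5.572 s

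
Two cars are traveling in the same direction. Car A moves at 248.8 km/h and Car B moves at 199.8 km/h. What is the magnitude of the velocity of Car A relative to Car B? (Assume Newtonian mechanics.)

v_rel = |v_A - v_B| = |248.8 - 199.8| = 49.0 km/h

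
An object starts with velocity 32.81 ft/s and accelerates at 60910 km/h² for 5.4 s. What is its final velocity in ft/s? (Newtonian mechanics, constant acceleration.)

v₀ = 32.81 ft/s × 0.3048 = 10.0005 m/s
a = 60910 km/h² × 7.716049382716049e-05 = 4.69985 m/s²
v = v₀ + a × t = 10.0005 + 4.69985 × 5.4 = 35.3797 m/s
v = 35.3797 m/s / 0.3048 = 116.1 ft/s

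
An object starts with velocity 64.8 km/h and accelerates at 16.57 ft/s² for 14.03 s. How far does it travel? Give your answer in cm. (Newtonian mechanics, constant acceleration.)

v₀ = 64.8 km/h × 0.2777777777777778 = 18.0 m/s
a = 16.57 ft/s² × 0.3048 = 5.05054 m/s²
d = v₀ × t + ½ × a × t² = 18.0 × 14.03 + 0.5 × 5.05054 × 14.03² = 749.616 m
d = 749.616 m / 0.01 = 74960 cm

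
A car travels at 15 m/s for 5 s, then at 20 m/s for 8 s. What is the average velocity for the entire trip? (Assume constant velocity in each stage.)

d₁ = v₁t₁ = 15 × 5 = 75 m
d₂ = v₂t₂ = 20 × 8 = 160 m
d_total = 235 m, t_total = 13 s
v_avg = d_total/t_total = 235/13 = 18.08 m/s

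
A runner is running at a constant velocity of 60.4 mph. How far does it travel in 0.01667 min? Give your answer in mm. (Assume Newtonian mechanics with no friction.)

v = 60.4 mph × 0.44704 = 27.0012 m/s
t = 0.01667 min × 60.0 = 1.0002 s
d = v × t = 27.0012 × 1.0002 = 27.0066 m
d = 27.0066 m / 0.001 = 27010 mm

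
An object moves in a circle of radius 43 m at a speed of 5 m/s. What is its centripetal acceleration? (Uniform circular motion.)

a_c = v²/r = 5²/43 = 25/43 = 0.58 m/s²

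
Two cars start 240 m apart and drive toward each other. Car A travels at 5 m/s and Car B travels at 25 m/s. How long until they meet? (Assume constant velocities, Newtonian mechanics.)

Combined speed: v_combined = 5 + 25 = 30 m/s
Time to meet: t = d/v_combined = 240/30 = 8.0 s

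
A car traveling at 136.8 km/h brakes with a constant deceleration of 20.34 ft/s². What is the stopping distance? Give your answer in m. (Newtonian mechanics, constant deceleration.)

v₀ = 136.8 km/h × 0.2777777777777778 = 38.0 m/s
a = 20.34 ft/s² × 0.3048 = 6.19963 m/s²
d = v₀² / (2a) = 38.0² / (2 × 6.19963) = 1444.0 / 12.3993 = 116.5 m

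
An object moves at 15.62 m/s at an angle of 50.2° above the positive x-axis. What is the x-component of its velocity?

vₓ = v cos(θ) = 15.62 × cos(50.2°) = 10.0 m/s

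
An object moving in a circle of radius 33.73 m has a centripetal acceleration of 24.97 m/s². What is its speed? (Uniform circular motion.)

v = √(a_c × r) = √(24.97 × 33.73) = 29.02 m/s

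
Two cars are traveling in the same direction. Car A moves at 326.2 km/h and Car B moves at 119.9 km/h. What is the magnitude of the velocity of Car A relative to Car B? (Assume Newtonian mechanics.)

v_rel = |v_A - v_B| = |326.2 - 119.9| = 206.3 km/h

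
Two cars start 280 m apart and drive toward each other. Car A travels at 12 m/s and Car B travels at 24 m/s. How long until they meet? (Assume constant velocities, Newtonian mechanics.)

Combined speed: v_combined = 12 + 24 = 36 m/s
Time to meet: t = d/v_combined = 280/36 = 7.78 s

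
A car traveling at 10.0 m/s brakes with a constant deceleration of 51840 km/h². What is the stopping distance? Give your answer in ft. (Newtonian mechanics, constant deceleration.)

a = 51840 km/h² × 7.716049382716049e-05 = 4.0 m/s²
d = v₀² / (2a) = 10.0² / (2 × 4.0) = 100.0 / 8.0 = 12.5 m
d = 12.5 m / 0.3048 = 41.01 ft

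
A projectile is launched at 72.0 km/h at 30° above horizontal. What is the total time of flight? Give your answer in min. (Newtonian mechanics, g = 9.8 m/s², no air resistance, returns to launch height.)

v₀ = 72.0 km/h × 0.2777777777777778 = 20.0 m/s
T = 2 × v₀ × sin(θ) / g = 2 × 20.0 × sin(30°) / 9.8 = 2 × 20.0 × 0.5 / 9.8 = 2.04082 s
T = 2.04082 s / 60.0 = 0.03401 min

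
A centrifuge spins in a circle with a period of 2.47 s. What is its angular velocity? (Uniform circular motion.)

ω = 2π/T = 2π/2.47 = 2.5438 rad/s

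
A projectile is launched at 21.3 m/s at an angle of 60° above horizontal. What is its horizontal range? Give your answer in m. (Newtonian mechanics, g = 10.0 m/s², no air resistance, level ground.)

R = v₀² × sin(2θ) / g = 21.3² × sin(2 × 60°) / 10.0 = 453.69 × 0.866025 / 10.0 = 39.29 m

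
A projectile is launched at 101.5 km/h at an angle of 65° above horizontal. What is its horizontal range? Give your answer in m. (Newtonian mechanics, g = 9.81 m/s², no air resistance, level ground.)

v₀ = 101.5 km/h × 0.2777777777777778 = 28.1944 m/s
R = v₀² × sin(2θ) / g = 28.1944² × sin(2 × 65°) / 9.81 = 794.924 × 0.766044 / 9.81 = 62.07 m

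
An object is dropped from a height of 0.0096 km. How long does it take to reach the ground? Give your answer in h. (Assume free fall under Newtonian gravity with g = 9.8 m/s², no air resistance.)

h = 0.0096 km × 1000.0 = 9.6 m
t = √(2h/g) = √(2 × 9.6 / 9.8) = 1.39971 s
t = 1.39971 s / 3600.0 = 0.0003888 h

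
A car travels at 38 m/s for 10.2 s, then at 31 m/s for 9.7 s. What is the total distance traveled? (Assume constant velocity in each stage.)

d₁ = v₁t₁ = 38 × 10.2 = 387.6 m
d₂ = v₂t₂ = 31 × 9.7 = 300.7 m
d_total = 387.6 + 300.7 = 688.3 m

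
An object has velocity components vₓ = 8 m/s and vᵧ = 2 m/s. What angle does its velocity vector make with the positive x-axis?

θ = arctan(vᵧ/vₓ) = arctan(2/8) = 14.04°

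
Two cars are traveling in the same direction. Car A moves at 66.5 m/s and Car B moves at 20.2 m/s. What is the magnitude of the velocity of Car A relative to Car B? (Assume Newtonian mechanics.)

v_rel = |v_A - v_B| = |66.5 - 20.2| = 46.3 m/s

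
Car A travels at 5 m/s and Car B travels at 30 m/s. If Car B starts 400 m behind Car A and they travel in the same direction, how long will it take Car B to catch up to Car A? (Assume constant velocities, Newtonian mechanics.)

Relative speed: v_rel = 30 - 5 = 25 m/s
Time to catch: t = d₀/v_rel = 400/25 = 16.0 s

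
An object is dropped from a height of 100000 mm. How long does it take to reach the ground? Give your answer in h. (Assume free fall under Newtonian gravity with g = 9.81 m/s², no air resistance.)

h = 100000 mm × 0.001 = 100.0 m
t = √(2h/g) = √(2 × 100.0 / 9.81) = 4.51524 s
t = 4.51524 s / 3600.0 = 0.001254 h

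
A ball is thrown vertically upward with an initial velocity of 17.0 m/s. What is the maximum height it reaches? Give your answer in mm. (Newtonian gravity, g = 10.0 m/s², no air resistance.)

h_max = v₀² / (2g) = 17.0² / (2 × 10.0) = 289.0 / 20.0 = 14.45 m
h_max = 14.45 m / 0.001 = 14450 mm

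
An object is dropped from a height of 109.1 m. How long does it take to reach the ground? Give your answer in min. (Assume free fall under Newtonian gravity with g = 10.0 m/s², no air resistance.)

t = √(2h/g) = √(2 × 109.1 / 10.0) = 4.67119 s
t = 4.67119 s / 60.0 = 0.07785 min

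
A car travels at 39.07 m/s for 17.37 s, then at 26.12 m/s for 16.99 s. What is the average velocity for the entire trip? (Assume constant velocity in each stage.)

d₁ = v₁t₁ = 39.07 × 17.37 = 678.6459 m
d₂ = v₂t₂ = 26.12 × 16.99 = 443.7788 m
d_total = 1122.4247 m, t_total = 34.36 s
v_avg = d_total/t_total = 1122.4247/34.36 = 32.67 m/s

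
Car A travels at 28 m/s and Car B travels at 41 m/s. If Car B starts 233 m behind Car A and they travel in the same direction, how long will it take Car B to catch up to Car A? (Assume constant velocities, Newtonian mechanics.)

Relative speed: v_rel = 41 - 28 = 13 m/s
Time to catch: t = d₀/v_rel = 233/13 = 17.92 s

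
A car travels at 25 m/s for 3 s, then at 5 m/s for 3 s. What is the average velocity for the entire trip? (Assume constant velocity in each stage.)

d₁ = v₁t₁ = 25 × 3 = 75 m
d₂ = v₂t₂ = 5 × 3 = 15 m
d_total = 90 m, t_total = 6 s
v_avg = d_total/t_total = 90/6 = 15.0 m/s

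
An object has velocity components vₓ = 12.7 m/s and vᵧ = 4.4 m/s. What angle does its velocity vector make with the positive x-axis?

θ = arctan(vᵧ/vₓ) = arctan(4.4/12.7) = 19.11°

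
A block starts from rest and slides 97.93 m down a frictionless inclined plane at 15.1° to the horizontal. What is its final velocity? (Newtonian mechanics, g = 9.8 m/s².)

a = g sin(θ) = 9.8 × sin(15.1°) = 2.5529 m/s²
v = √(2ad) = √(2 × 2.5529 × 97.93) = 22.36 m/s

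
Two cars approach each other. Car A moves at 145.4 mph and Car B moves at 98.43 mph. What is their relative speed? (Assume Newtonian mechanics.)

v_rel = v_A + v_B = 145.4 + 98.43 = 243.83 mph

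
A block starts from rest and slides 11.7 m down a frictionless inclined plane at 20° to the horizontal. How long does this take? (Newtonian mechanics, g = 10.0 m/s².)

a = g sin(θ) = 10.0 × sin(20°) = 3.4202 m/s²
t = √(2d/a) = √(2 × 11.7 / 3.4202) = 2.62 s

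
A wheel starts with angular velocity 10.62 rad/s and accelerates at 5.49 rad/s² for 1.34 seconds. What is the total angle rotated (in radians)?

θ = ω₀t + ½αt² = 10.62×1.34 + ½×5.49×1.34² = 19.16 rad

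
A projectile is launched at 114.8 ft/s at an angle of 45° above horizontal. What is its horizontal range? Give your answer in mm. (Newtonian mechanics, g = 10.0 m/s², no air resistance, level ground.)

v₀ = 114.8 ft/s × 0.3048 = 34.991 m/s
R = v₀² × sin(2θ) / g = 34.991² × sin(2 × 45°) / 10.0 = 1224.37 × 1.0 / 10.0 = 122.437 m
R = 122.437 m / 0.001 = 122400 mm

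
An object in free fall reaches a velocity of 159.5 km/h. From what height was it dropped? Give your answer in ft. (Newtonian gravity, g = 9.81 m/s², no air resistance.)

v = 159.5 km/h × 0.2777777777777778 = 44.3056 m/s
h = v² / (2g) = 44.3056² / (2 × 9.81) = 100.05 m
h = 100.05 m / 0.3048 = 328.2 ft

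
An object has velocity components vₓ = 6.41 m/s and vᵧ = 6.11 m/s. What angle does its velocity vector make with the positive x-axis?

θ = arctan(vᵧ/vₓ) = arctan(6.11/6.41) = 43.63°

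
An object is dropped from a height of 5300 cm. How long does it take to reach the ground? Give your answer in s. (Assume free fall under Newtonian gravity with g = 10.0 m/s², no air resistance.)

h = 5300 cm × 0.01 = 53.0 m
t = √(2h/g) = √(2 × 53.0 / 10.0) = 3.256 s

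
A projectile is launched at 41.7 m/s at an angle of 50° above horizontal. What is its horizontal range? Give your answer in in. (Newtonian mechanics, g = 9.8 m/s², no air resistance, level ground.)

R = v₀² × sin(2θ) / g = 41.7² × sin(2 × 50°) / 9.8 = 1738.89 × 0.984808 / 9.8 = 174.742 m
R = 174.742 m / 0.0254 = 6880 in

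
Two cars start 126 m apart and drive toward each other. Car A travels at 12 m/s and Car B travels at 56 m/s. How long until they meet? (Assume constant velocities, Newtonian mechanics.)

Combined speed: v_combined = 12 + 56 = 68 m/s
Time to meet: t = d/v_combined = 126/68 = 1.85 s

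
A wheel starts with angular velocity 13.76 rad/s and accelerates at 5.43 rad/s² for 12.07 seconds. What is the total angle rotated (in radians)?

θ = ω₀t + ½αt² = 13.76×12.07 + ½×5.43×12.07² = 561.62 rad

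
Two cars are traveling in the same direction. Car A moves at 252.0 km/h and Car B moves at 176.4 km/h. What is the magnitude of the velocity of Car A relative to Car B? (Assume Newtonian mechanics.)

v_rel = |v_A - v_B| = |252.0 - 176.4| = 75.6 km/h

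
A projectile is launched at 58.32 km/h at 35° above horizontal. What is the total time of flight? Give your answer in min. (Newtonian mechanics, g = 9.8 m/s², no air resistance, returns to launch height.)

v₀ = 58.32 km/h × 0.2777777777777778 = 16.2 m/s
T = 2 × v₀ × sin(θ) / g = 2 × 16.2 × sin(35°) / 9.8 = 2 × 16.2 × 0.573576 / 9.8 = 1.89631 s
T = 1.89631 s / 60.0 = 0.03161 min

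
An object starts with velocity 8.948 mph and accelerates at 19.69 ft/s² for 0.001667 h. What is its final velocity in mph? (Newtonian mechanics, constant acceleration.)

v₀ = 8.948 mph × 0.44704 = 4.00011 m/s
a = 19.69 ft/s² × 0.3048 = 6.00151 m/s²
t = 0.001667 h × 3600.0 = 6.0012 s
v = v₀ + a × t = 4.00011 + 6.00151 × 6.0012 = 40.0164 m/s
v = 40.0164 m/s / 0.44704 = 89.51 mph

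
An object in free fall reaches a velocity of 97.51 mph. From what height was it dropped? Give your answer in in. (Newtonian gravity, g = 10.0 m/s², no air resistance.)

v = 97.51 mph × 0.44704 = 43.5909 m/s
h = v² / (2g) = 43.5909² / (2 × 10.0) = 95.0083 m
h = 95.0083 m / 0.0254 = 3740 in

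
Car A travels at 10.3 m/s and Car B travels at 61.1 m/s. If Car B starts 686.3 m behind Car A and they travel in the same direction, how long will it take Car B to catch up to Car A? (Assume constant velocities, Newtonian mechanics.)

Relative speed: v_rel = 61.1 - 10.3 = 50.8 m/s
Time to catch: t = d₀/v_rel = 686.3/50.8 = 13.51 s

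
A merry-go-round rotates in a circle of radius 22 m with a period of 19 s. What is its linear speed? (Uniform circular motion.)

v = 2πr/T = 2π×22/19 = 7.28 m/s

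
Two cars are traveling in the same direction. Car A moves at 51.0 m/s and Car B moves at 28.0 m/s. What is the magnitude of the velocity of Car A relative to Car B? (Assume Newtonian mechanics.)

v_rel = |v_A - v_B| = |51.0 - 28.0| = 23.0 m/s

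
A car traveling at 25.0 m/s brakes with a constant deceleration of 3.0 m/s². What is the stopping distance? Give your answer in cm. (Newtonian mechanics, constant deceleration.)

d = v₀² / (2a) = 25.0² / (2 × 3.0) = 625.0 / 6.0 = 104.167 m
d = 104.167 m / 0.01 = 10420 cm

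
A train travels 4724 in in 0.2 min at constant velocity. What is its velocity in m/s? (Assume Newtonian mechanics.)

d = 4724 in × 0.0254 = 119.99 m
t = 0.2 min × 60.0 = 12.0 s
v = d / t = 119.99 / 12.0 = 9.999 m/s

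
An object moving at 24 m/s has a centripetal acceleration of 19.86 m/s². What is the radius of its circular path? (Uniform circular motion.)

r = v²/a_c = 24²/19.86 = 29.0 m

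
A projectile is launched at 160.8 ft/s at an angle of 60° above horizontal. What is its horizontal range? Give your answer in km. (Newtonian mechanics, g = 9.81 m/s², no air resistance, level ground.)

v₀ = 160.8 ft/s × 0.3048 = 49.0118 m/s
R = v₀² × sin(2θ) / g = 49.0118² × sin(2 × 60°) / 9.81 = 2402.16 × 0.866025 / 9.81 = 212.062 m
R = 212.062 m / 1000.0 = 0.2121 km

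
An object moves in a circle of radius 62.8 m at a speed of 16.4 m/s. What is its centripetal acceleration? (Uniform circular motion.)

a_c = v²/r = 16.4²/62.8 = 268.96/62.8 = 4.28 m/s²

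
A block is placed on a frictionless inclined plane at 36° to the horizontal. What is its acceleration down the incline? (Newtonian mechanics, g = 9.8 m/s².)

a = g sin(θ) = 9.8 × sin(36°) = 9.8 × 0.5878 = 5.76 m/s²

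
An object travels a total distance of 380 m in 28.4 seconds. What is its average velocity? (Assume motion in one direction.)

v_avg = Δd / Δt = 380 / 28.4 = 13.38 m/s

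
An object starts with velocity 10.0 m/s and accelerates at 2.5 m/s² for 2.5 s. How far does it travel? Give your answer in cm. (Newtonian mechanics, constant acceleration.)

d = v₀ × t + ½ × a × t² = 10.0 × 2.5 + 0.5 × 2.5 × 2.5² = 32.8125 m
d = 32.8125 m / 0.01 = 3281 cm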